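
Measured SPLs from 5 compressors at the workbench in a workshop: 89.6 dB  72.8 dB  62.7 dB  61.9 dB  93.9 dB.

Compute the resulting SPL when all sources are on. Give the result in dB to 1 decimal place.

95.3 dB

Converting to relative power and adding: 10^(89.6/10) + 10^(72.8/10) + 10^(62.7/10) + 10^(61.9/10) + 10^(93.9/10) = 3.389e+09.
Back to dB: 10·log₁₀ Σ = 95.3 dB.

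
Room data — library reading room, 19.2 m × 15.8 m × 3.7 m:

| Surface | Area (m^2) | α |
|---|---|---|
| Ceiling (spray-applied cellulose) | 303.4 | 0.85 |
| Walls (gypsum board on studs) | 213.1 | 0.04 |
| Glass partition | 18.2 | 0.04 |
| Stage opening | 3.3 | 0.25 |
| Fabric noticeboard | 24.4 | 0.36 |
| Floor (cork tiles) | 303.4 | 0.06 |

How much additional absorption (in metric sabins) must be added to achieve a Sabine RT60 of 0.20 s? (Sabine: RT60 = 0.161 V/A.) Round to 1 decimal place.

608.6 sabins

A₁ = Σ Sᵢαᵢ = 303.4·0.85 + 213.1·0.04 + 18.2·0.04 + 3.3·0.25 + 24.4·0.36 + 303.4·0.06 = 294.955 sabins.
V = 1122.432 m³. Required absorption A₂ = 0.161 × 1122.432 / 0.20 = 903.558 sabins.
Additional absorption ΔA = 903.558 − 294.955 = 608.6 sabins.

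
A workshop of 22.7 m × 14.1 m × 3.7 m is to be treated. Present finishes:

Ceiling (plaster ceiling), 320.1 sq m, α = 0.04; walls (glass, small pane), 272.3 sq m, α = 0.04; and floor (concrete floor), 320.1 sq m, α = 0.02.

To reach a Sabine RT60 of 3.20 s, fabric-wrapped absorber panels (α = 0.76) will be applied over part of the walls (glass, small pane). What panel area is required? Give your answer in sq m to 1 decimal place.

Summing Sᵢαᵢ: 12.804 + 10.892 + 6.402 → A₁ = 30.098 sabins.
Required A₂ = 0.161·1184.259/3.20 = 59.583 sabins.
ΔA needed = 59.583 − 30.098 = 29.485 sabins.
Net gain per sq m: Δα = 0.76 − 0.04 = 0.72.
Area = ΔA/Δα = 29.485/0.72 = 41.0 sq m.

41.0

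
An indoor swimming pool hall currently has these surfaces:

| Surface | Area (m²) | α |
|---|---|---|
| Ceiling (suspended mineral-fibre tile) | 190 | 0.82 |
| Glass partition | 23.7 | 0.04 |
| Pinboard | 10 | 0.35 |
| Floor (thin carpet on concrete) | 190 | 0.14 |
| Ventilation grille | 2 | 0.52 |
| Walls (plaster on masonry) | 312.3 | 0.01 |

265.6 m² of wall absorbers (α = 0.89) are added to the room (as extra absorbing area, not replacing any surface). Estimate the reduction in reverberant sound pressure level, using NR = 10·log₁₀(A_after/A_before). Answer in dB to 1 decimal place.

3.5 dB

Summing Sᵢαᵢ: 155.800 + 0.948 + 3.500 + 26.600 + 1.040 + 3.123 → A_before = 191.011 sabins.
Treatment contributes 265.6·0.89 = 236.384 sabins.
New total A_after = 427.395 sabins.
Reduction = 10 log₁₀(A_after/A_before) = 10 log₁₀(2.2375) = 3.5 dB.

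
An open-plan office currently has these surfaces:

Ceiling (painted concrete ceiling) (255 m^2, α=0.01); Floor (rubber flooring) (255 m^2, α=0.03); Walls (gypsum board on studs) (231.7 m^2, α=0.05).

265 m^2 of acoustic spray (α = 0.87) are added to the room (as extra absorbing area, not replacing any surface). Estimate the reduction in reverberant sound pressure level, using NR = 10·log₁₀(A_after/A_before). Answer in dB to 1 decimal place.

Total absorption A_before = 255*0.01 + 255*0.03 + 231.7*0.05
  = 2.550 + 7.650 + 11.585 = 21.785 m^2 sabins.
Treatment contributes 265·0.87 = 230.550 sabins.
A_after = 21.785 + 230.550 = 252.335 sabins.
Reduction = 10 log₁₀(A_after/A_before) = 10 log₁₀(11.5830) = 10.6 dB.

10.6 dB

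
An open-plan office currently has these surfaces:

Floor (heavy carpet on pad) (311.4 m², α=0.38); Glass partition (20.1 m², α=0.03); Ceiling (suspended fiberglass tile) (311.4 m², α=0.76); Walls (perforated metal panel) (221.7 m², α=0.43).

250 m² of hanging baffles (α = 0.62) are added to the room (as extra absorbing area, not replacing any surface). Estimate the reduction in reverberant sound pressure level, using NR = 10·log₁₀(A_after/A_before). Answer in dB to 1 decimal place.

Equivalent absorption area: A_before = 311.4*0.38 + 20.1*0.03 + 311.4*0.76 + 221.7*0.43 = 450.930 m².
Treatment contributes 250·0.62 = 155.000 sabins.
New total A_after = 605.930 sabins.
Reduction = 10 log₁₀(A_after/A_before) = 10 log₁₀(1.3437) = 1.3 dB.

1.3 dB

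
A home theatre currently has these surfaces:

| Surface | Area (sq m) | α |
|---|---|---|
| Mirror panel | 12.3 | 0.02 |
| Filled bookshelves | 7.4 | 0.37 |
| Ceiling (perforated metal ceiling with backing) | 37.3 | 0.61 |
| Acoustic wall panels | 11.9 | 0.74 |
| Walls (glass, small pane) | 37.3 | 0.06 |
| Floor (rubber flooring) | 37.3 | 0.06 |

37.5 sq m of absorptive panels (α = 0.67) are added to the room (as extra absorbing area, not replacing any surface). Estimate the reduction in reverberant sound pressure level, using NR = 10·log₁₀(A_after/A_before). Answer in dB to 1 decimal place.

A_before = Σ Sᵢαᵢ = 12.3×0.02 + 7.4×0.37 + 37.3×0.61 + 11.9×0.74 + 37.3×0.06 + 37.3×0.06 = 39.019 sabins.
Treatment contributes 37.5·0.67 = 25.125 sabins.
New total A_after = 64.144 sabins.
Reduction = 10 log₁₀(A_after/A_before) = 10 log₁₀(1.6439) = 2.2 dB.

2.2 dB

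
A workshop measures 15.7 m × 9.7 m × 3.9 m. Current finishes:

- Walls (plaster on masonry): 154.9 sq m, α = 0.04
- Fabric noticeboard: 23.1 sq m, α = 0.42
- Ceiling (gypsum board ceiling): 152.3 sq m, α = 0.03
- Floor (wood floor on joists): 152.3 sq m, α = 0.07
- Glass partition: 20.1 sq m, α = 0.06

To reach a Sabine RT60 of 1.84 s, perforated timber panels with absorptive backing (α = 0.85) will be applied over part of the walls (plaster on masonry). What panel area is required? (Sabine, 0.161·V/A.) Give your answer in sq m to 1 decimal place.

24.2

Summing Sᵢαᵢ: 6.196 + 9.702 + 4.569 + 10.661 + 1.206 → A₁ = 32.334 sabins.
Required A₂ = 0.161·593.931/1.84 = 51.969 sabins.
Absorption to add: 51.969 − 32.334 = 19.635 sabins.
Net gain per sq m: Δα = 0.85 − 0.04 = 0.81.
Panel area = 19.635 / 0.81 = 24.2 sq m.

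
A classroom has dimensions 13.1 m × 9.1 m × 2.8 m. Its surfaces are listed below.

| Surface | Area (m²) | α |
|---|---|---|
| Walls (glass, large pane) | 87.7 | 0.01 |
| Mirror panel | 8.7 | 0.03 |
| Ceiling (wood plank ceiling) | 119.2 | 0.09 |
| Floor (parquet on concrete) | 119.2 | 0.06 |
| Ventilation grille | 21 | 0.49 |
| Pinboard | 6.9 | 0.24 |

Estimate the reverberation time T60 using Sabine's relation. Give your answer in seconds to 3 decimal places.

Total absorption A = 87.7*0.01 + 8.7*0.03 + 119.2*0.09 + 119.2*0.06 + 21*0.49 + 6.9*0.24
  = 0.877 + 0.261 + 10.728 + 7.152 + 10.290 + 1.656 = 30.964 m² sabins.
V = 13.1·9.1·2.8 = 333.788 m³.
T = 0.161 V/A = 0.161·333.788/30.964 = 1.736 s.

1.736 s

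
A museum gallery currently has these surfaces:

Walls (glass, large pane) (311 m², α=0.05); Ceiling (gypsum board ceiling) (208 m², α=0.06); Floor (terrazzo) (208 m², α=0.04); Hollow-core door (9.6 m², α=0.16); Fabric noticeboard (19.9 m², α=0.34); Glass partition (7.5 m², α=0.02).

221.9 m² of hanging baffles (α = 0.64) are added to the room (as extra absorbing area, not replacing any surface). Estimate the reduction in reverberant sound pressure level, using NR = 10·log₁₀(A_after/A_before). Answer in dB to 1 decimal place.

6.2 dB

Total absorption A_before = 311*0.05 + 208*0.06 + 208*0.04 + 9.6*0.16 + 19.9*0.34 + 7.5*0.02
  = 15.550 + 12.480 + 8.320 + 1.536 + 6.766 + 0.150 = 44.802 m² sabins.
Treatment contributes 221.9·0.64 = 142.016 sabins.
New total A_after = 186.818 sabins.
Reduction = 10 log₁₀(A_after/A_before) = 10 log₁₀(4.1699) = 6.2 dB.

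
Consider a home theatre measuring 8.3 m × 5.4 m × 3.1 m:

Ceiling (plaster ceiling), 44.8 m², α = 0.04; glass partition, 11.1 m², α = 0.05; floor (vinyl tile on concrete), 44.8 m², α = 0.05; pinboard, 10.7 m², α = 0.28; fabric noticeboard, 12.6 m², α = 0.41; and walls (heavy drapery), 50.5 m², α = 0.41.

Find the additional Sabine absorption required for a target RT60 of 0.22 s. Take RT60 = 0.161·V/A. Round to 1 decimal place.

68.2 sabins

A₁ = Σ Sᵢαᵢ = 44.8*0.04 + 11.1*0.05 + 44.8*0.05 + 10.7*0.28 + 12.6*0.41 + 50.5*0.41 = 33.454 sabins.
For T = 0.22 s, need A₂ = 0.161·V/T = 0.161·138.942/0.22 = 101.680 sabins.
Additional absorption ΔA = 101.680 − 33.454 = 68.2 sabins.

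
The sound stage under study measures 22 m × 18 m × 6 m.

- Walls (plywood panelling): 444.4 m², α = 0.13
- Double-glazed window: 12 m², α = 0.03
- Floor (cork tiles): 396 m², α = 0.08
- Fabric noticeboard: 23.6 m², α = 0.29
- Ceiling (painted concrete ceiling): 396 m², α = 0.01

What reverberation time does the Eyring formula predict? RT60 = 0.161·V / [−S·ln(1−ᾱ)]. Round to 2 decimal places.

S = Σ Sᵢ = 1272.0 m².
Σ(Sᵢαᵢ) = 444.4×0.13 + 12×0.03 + 396×0.08 + 23.6×0.29 + 396×0.01 = 100.616.
Mean coefficient ᾱ = A/S = 0.0791.
Eyring denominator: −S ln(1−ᾱ) = 104.818.
V = 22 × 18 × 6 = 2376 m³.
T = 0.161·V/[−S·ln(1−ᾱ)] = 0.161·2376/104.818 = 3.65 s.

3.65 s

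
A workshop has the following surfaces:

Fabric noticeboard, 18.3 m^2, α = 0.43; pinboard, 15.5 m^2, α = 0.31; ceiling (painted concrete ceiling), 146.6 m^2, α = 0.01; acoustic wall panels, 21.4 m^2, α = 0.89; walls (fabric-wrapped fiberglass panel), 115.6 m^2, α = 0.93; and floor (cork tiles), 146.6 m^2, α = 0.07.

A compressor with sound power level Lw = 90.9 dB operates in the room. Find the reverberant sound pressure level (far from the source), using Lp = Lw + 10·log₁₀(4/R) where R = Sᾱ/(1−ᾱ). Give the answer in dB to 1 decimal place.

73.4 dB

A = 150.956 sabins; S = 464.0 m^2.
ᾱ = 150.956/464.0 = 0.3253; R = Sᾱ/(1−ᾱ) = 150.956/(1−0.3253) = 223.738 m^2.
Lp = 90.9 + 10·log₁₀(4/223.738) = 90.9 + (-17.48) = 73.4 dB.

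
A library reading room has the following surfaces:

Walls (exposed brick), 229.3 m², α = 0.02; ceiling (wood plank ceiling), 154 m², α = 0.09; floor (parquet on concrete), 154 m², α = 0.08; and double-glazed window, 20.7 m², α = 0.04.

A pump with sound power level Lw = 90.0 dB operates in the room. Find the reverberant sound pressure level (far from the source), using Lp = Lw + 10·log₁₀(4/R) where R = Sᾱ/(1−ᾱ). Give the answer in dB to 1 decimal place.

80.8 dB

A = 31.594 sabins; S = 558.0 m².
ᾱ = 0.0566, so room constant R = A/(1−ᾱ) = 33.490 m².
Lp = Lw + 10 log₁₀(4/R) = 90.0 -9.23 = 80.8 dB.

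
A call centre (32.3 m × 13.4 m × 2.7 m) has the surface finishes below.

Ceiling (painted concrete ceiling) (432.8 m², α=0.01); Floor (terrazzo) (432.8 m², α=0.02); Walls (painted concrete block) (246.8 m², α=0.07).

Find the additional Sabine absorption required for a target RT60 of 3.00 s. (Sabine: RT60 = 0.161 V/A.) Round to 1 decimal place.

Total absorption A₁ = 432.8×0.01 + 432.8×0.02 + 246.8×0.07
  = 4.328 + 8.656 + 17.276 = 30.260 m² sabins.
Target A₂ = 0.161·1168.614/3.00 = 62.716 sabins (V = 1168.614 m³).
ΔA = A₂ − A₁ = 62.716 − 30.260 = 32.5 sabins.

32.5 sabins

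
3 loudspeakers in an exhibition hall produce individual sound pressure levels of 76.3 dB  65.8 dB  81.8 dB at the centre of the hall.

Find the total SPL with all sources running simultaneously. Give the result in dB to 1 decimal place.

Σ 10^(Lᵢ/10) = 1.978e+08.
Back to dB: 10·log₁₀ Σ = 83.0 dB.

83.0 dB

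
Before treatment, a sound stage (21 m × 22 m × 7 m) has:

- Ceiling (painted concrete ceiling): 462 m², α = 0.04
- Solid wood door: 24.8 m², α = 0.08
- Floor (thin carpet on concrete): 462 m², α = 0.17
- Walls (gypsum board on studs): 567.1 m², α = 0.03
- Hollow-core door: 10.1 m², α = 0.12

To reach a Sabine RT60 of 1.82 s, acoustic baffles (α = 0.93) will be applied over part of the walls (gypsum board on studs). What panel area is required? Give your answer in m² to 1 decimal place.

187.6

Total absorption A₁ = 462*0.04 + 24.8*0.08 + 462*0.17 + 567.1*0.03 + 10.1*0.12
  = 18.480 + 1.984 + 78.540 + 17.013 + 1.212 = 117.229 m² sabins.
Required A₂ = 0.161·3234/1.82 = 286.085 sabins.
ΔA needed = 286.085 − 117.229 = 168.856 sabins.
Net gain per m²: Δα = 0.93 − 0.03 = 0.90.
Panel area = 168.856 / 0.90 = 187.6 m².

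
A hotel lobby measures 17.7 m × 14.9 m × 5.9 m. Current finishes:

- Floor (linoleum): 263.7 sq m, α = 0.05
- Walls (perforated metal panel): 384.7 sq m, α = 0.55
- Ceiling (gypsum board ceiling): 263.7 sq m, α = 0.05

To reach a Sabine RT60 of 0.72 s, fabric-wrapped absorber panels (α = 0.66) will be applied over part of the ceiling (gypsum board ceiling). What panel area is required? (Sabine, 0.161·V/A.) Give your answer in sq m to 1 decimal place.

180.3

Equivalent absorption area: A₁ = 263.7·0.05 + 384.7·0.55 + 263.7·0.05 = 237.955 sq m.
V = 1556.007 m³. Target absorption A₂ = 0.161 × 1556.007 / 0.72 = 347.940 sabins.
ΔA needed = 347.940 − 237.955 = 109.985 sabins.
Each sq m of panel replacing the ceiling (gypsum board ceiling) adds (0.66 − 0.05) = 0.61 sabins.
Panel area = 109.985 / 0.61 = 180.3 sq m.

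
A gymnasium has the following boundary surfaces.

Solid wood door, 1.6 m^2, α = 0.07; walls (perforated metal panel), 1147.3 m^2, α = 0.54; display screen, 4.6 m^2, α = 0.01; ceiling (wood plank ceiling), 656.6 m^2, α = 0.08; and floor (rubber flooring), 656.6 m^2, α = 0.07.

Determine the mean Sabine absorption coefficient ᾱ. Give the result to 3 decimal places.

Total surface area S = 2466.7 m^2.
A = 1.6*0.07 + 1147.3*0.54 + 4.6*0.01 + 656.6*0.08 + 656.6*0.07 = 718.190 sabins.
ᾱ = A/S = 0.291.

0.291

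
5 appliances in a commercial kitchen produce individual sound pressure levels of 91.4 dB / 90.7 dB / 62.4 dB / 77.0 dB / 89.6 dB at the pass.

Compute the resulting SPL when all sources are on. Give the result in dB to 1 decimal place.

95.5 dB

Σ 10^(Lᵢ/10) = 3.519e+09.
L_total = 10·log₁₀(3.519e+09) = 95.5 dB.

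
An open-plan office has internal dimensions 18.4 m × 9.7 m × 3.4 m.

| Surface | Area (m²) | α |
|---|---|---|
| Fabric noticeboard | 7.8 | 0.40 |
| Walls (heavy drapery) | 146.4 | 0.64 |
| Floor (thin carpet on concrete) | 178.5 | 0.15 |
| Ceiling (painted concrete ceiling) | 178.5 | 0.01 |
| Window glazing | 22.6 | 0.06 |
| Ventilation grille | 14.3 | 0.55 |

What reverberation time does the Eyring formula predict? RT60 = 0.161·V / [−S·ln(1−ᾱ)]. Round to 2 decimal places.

0.63 s

S = Σ Sᵢ = 548.1 m².
Σ(Sᵢαᵢ) = 7.8·0.40 + 146.4·0.64 + 178.5·0.15 + 178.5·0.01 + 22.6·0.06 + 14.3·0.55 = 134.597.
ᾱ = 134.597 / 548.1 = 0.2456.
−S·ln(1−ᾱ) = −548.1 × ln(1 − 0.2456) = 154.472.
V = 18.4 × 9.7 × 3.4 = 606.832 m³.
RT60 = 0.161 × 606.832 / 154.472 = 0.63 s.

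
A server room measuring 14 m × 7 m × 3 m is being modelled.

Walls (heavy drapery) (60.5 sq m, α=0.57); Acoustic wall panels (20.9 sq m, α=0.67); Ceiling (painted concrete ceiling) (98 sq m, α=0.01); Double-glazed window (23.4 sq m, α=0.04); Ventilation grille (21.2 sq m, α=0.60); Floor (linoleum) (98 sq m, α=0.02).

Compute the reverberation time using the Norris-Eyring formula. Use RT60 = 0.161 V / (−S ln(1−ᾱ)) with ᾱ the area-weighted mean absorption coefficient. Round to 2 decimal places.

0.65 s

Total surface area S = 60.5 + 20.9 + 98 + 23.4 + 21.2 + 98 = 322.0 sq m.
Absorption A = 60.5×0.57 + 20.9×0.67 + 98×0.01 + 23.4×0.04 + 21.2×0.60 + 98×0.02 = 65.084 sabins.
Mean coefficient ᾱ = A/S = 0.2021.
Eyring denominator: −S ln(1−ᾱ) = 72.699.
V = 14 × 7 × 3 = 294 m³.
RT60 = 0.161 × 294 / 72.699 = 0.65 s.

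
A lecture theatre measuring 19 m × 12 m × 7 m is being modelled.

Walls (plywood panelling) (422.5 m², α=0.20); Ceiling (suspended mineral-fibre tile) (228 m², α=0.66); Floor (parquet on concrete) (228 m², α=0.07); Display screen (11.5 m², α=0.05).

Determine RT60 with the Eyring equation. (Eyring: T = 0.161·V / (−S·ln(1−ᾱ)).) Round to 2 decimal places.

Total surface area S = 422.5 + 228 + 228 + 11.5 = 890.0 m².
Absorption A = 422.5·0.20 + 228·0.66 + 228·0.07 + 11.5·0.05 = 251.515 sabins.
ᾱ = 251.515 / 890.0 = 0.2826.
Eyring denominator: −S ln(1−ᾱ) = 295.588.
V = 19 × 12 × 7 = 1596 m³.
T = 0.161·V/[−S·ln(1−ᾱ)] = 0.161·1596/295.588 = 0.87 s.

0.87 seconds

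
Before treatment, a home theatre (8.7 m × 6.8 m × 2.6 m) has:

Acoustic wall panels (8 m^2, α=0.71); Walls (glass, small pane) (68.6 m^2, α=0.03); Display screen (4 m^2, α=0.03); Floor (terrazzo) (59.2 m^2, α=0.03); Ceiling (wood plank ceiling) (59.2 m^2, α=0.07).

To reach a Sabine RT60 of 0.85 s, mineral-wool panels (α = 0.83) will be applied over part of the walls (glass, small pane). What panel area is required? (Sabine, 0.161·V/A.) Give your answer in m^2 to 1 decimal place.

A₁ = Σ Sᵢαᵢ = 8·0.71 + 68.6·0.03 + 4·0.03 + 59.2·0.03 + 59.2·0.07 = 13.778 sabins.
Required A₂ = 0.161·153.816/0.85 = 29.135 sabins.
ΔA needed = 29.135 − 13.778 = 15.357 sabins.
Each m^2 of panel replacing the walls (glass, small pane) adds (0.83 − 0.03) = 0.80 sabins.
Panel area = 15.357 / 0.80 = 19.2 m^2.

19.2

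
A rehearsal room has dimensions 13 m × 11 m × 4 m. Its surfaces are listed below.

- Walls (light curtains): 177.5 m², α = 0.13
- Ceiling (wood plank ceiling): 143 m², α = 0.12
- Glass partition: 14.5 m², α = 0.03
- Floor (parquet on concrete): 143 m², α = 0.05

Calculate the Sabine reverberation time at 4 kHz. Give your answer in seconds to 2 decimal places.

Equivalent absorption area: A = 177.5·0.13 + 143·0.12 + 14.5·0.03 + 143·0.05 = 47.820 m².
Room volume: 572 m³.
Sabine: RT60 = 0.161 × 572 / 47.820 = 1.93 s.

1.93 s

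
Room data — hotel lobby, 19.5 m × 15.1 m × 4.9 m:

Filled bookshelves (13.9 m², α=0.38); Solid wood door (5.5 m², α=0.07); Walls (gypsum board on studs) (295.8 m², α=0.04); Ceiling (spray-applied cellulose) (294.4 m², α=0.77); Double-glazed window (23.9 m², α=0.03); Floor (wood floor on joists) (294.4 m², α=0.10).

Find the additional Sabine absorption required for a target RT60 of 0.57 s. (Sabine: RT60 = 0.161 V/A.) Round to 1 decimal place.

133.2 sabins

Summing Sᵢαᵢ: 5.282 + 0.385 + 11.832 + 226.688 + 0.717 + 29.440 → A₁ = 274.344 sabins.
V = 1442.805 m³. Required absorption A₂ = 0.161 × 1442.805 / 0.57 = 407.529 sabins.
ΔA = A₂ − A₁ = 407.529 − 274.344 = 133.2 sabins.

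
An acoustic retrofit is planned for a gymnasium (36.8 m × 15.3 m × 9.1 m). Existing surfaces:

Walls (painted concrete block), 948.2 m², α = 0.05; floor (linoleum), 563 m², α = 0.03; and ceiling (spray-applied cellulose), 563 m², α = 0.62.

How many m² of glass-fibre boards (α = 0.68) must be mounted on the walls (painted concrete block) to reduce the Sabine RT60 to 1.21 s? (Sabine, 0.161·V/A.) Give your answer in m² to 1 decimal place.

Equivalent absorption area: A₁ = 948.2·0.05 + 563·0.03 + 563·0.62 = 413.360 m².
Required A₂ = 0.161·5123.664/1.21 = 681.744 sabins.
ΔA needed = 681.744 − 413.360 = 268.384 sabins.
Net gain per m²: Δα = 0.68 − 0.05 = 0.63.
Area = ΔA/Δα = 268.384/0.63 = 426.0 m².

426.0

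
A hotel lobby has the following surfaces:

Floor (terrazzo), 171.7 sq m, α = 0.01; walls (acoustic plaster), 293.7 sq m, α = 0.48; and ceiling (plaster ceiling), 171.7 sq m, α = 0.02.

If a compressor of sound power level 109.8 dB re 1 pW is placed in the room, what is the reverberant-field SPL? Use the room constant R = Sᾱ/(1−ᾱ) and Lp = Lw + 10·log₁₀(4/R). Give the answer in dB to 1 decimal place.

93.0 dB

A = 146.127 sabins; S = 637.1 sq m.
ᾱ = 0.2294, so room constant R = A/(1−ᾱ) = 189.628 sq m.
Lp = Lw + 10 log₁₀(4/R) = 109.8 -16.76 = 93.0 dB.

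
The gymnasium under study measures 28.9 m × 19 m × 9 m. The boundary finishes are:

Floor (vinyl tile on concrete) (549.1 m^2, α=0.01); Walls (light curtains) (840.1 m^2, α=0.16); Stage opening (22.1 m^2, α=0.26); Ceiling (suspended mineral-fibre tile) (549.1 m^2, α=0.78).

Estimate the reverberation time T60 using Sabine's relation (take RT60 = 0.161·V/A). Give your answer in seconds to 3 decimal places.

1.386 seconds

Total absorption A = 549.1*0.01 + 840.1*0.16 + 22.1*0.26 + 549.1*0.78
  = 5.491 + 134.416 + 5.746 + 428.298 = 573.951 m^2 sabins.
Room volume: 4941.9 m³.
T = 0.161 V/A = 0.161·4941.9/573.951 = 1.386 s.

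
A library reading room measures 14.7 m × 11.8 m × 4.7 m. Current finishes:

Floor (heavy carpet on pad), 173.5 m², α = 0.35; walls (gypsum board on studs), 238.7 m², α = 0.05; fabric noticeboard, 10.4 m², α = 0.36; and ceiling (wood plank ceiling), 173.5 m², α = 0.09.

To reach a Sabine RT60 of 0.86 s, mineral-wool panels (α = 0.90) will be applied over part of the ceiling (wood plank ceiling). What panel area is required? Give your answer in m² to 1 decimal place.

Total absorption A₁ = 173.5×0.35 + 238.7×0.05 + 10.4×0.36 + 173.5×0.09
  = 60.725 + 11.935 + 3.744 + 15.615 = 92.019 m² sabins.
Required A₂ = 0.161·815.262/0.86 = 152.625 sabins.
Absorption to add: 152.625 − 92.019 = 60.606 sabins.
Each m² of panel replacing the ceiling (wood plank ceiling) adds (0.90 − 0.09) = 0.81 sabins.
Panel area = 60.606 / 0.81 = 74.8 m².

74.8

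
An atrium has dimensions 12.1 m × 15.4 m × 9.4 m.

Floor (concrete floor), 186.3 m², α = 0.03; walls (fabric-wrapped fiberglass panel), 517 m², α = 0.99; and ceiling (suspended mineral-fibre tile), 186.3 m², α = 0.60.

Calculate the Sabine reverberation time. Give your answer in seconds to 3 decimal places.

Total absorption A = 186.3*0.03 + 517*0.99 + 186.3*0.60
  = 5.589 + 511.830 + 111.780 = 629.199 m² sabins.
Volume V = 12.1 × 15.4 × 9.4 = 1751.596 m³.
T = 0.161 V/A = 0.161·1751.596/629.199 = 0.448 s.

0.448 s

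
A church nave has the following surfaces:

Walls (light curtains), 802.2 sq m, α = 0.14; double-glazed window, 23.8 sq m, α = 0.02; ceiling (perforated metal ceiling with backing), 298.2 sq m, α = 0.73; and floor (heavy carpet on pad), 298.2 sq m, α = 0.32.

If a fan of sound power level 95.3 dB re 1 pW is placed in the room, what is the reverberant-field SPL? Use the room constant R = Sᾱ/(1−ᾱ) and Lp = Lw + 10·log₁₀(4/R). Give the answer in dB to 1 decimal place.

73.5 dB

A = 425.894 sabins; S = 1422.4 sq m.
ᾱ = 0.2994, so room constant R = A/(1−ᾱ) = 607.899 sq m.
Lp = 95.3 + 10·log₁₀(4/607.899) = 95.3 + (-21.82) = 73.5 dB.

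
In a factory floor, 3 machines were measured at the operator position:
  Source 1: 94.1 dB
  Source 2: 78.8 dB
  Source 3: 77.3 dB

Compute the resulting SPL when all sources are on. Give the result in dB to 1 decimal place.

Sum in the linear (power) domain: Σ 10^(Lᵢ/10) = 10^(94.1/10) + 10^(78.8/10) + 10^(77.3/10) = 2.7e+09.
L_total = 10·log₁₀(2.7e+09) = 94.3 dB.

94.3 dB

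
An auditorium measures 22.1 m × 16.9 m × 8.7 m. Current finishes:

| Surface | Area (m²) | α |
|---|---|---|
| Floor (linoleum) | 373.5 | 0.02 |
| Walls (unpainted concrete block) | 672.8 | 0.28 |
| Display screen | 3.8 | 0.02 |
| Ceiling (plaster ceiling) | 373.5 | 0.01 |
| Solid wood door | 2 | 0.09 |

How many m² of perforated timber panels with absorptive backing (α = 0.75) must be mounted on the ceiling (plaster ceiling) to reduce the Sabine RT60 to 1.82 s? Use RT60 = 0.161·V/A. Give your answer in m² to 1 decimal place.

118.4

Total absorption A₁ = 373.5·0.02 + 672.8·0.28 + 3.8·0.02 + 373.5·0.01 + 2·0.09
  = 7.470 + 188.384 + 0.076 + 3.735 + 0.180 = 199.845 m² sabins.
V = 3249.363 m³. Target absorption A₂ = 0.161 × 3249.363 / 1.82 = 287.444 sabins.
Absorption to add: 287.444 − 199.845 = 87.599 sabins.
Each m² of panel replacing the ceiling (plaster ceiling) adds (0.75 − 0.01) = 0.74 sabins.
Area = ΔA/Δα = 87.599/0.74 = 118.4 m².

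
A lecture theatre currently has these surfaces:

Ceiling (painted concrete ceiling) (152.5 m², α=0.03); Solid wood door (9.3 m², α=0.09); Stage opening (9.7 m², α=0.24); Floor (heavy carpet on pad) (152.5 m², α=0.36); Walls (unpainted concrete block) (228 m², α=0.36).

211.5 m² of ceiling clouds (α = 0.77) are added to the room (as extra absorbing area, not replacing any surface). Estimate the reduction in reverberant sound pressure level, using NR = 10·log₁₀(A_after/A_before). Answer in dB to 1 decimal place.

Equivalent absorption area: A_before = 152.5·0.03 + 9.3·0.09 + 9.7·0.24 + 152.5·0.36 + 228·0.36 = 144.720 m².
Added absorption = 211.5 × 0.77 = 162.855 sabins.
New total A_after = 307.575 sabins.
Reduction = 10 log₁₀(A_after/A_before) = 10 log₁₀(2.1253) = 3.3 dB.

3.3 dB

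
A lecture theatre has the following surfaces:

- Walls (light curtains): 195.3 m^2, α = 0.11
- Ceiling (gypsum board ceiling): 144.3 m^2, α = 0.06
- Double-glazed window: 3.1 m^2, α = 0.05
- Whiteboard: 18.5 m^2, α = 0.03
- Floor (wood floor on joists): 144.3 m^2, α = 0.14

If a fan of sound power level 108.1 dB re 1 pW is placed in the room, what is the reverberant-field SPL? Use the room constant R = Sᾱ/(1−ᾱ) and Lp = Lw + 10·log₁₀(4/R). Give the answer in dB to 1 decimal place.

A = 51.053 sabins; S = 505.5 m^2.
ᾱ = 0.1010, so room constant R = A/(1−ᾱ) = 56.789 m^2.
Lp = Lw + 10 log₁₀(4/R) = 108.1 -11.52 = 96.6 dB.

96.6 dB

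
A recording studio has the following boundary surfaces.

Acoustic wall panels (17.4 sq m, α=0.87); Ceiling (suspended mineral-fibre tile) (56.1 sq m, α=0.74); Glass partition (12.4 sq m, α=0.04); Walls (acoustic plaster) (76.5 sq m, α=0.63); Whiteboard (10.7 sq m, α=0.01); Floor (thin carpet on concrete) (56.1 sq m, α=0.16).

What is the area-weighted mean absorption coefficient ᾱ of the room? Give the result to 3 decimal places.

0.499

Total surface area S = 229.2 sq m.
A = 17.4·0.87 + 56.1·0.74 + 12.4·0.04 + 76.5·0.63 + 10.7·0.01 + 56.1·0.16 = 114.426 sabins.
ᾱ = A/S = 0.499.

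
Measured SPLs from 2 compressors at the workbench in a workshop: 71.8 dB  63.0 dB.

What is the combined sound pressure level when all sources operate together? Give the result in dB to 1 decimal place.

72.3 dB

Sum in the linear (power) domain: Σ 10^(Lᵢ/10) = 10^(71.8/10) + 10^(63.0/10) = 1.713e+07.
L_total = 10·log₁₀(1.713e+07) = 72.3 dB.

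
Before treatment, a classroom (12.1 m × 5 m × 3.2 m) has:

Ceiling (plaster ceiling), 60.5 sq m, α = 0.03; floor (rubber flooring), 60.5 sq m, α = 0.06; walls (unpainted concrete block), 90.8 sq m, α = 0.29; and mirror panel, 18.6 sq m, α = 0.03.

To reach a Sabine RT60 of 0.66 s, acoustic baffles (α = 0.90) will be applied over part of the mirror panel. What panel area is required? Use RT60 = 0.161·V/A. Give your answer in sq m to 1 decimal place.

A₁ = Σ Sᵢαᵢ = 60.5·0.03 + 60.5·0.06 + 90.8·0.29 + 18.6·0.03 = 32.335 sabins.
V = 193.6 m³. Target absorption A₂ = 0.161 × 193.6 / 0.66 = 47.227 sabins.
Absorption to add: 47.227 − 32.335 = 14.892 sabins.
Net gain per sq m: Δα = 0.90 − 0.03 = 0.87.
Area = ΔA/Δα = 14.892/0.87 = 17.1 sq m.

17.1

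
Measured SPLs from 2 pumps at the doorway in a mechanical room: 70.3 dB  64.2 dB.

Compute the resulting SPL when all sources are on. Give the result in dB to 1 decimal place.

71.3 dB

Sum in the linear (power) domain: Σ 10^(Lᵢ/10) = 10^(70.3/10) + 10^(64.2/10) = 1.335e+07.
Combined level = 10 log₁₀(1.335e+07) = 71.3 dB.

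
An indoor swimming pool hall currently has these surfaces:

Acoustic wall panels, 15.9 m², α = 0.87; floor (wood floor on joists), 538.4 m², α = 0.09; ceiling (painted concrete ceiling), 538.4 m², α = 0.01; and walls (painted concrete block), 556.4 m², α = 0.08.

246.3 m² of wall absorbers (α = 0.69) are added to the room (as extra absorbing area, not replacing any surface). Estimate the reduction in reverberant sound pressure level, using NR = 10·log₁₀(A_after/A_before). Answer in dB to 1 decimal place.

4.0 dB

Summing Sᵢαᵢ: 13.833 + 48.456 + 5.384 + 44.512 → A_before = 112.185 sabins.
Added absorption = 246.3 × 0.69 = 169.947 sabins.
New total A_after = 282.132 sabins.
Reduction = 10 log₁₀(A_after/A_before) = 10 log₁₀(2.5149) = 4.0 dB.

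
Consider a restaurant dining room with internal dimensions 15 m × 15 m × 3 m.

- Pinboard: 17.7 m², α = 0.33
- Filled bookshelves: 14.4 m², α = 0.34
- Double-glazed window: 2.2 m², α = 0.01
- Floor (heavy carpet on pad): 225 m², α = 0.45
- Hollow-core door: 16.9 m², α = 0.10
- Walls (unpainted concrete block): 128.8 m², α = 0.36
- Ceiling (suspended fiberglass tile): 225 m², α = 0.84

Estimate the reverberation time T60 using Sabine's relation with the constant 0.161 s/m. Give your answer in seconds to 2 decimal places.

0.31 sec

Total absorption A = 17.7×0.33 + 14.4×0.34 + 2.2×0.01 + 225×0.45 + 16.9×0.10 + 128.8×0.36 + 225×0.84
  = 5.841 + 4.896 + 0.022 + 101.250 + 1.690 + 46.368 + 189.000 = 349.067 m² sabins.
Room volume: 675 m³.
T = 0.161 V/A = 0.161·675/349.067 = 0.31 s.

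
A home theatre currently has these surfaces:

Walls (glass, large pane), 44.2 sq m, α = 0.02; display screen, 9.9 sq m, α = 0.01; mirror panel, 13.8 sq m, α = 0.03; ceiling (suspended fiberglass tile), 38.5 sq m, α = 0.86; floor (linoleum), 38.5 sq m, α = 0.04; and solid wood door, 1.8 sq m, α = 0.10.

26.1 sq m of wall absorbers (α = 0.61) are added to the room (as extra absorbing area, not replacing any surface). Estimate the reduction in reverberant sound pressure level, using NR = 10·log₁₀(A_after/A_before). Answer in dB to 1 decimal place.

Summing Sᵢαᵢ: 0.884 + 0.099 + 0.414 + 33.110 + 1.540 + 0.180 → A_before = 36.227 sabins.
Added absorption = 26.1 × 0.61 = 15.921 sabins.
A_after = 36.227 + 15.921 = 52.148 sabins.
NR = 10·log₁₀(52.148/36.227) = 1.6 dB.

1.6 dB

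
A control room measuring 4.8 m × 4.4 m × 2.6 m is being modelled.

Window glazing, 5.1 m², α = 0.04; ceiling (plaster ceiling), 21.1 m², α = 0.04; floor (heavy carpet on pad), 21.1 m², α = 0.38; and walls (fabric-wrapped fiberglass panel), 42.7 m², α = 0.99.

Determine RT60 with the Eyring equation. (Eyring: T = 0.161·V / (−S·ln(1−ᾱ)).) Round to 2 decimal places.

Total surface area S = 5.1 + 21.1 + 21.1 + 42.7 = 90.0 m².
Σ(Sᵢαᵢ) = 5.1×0.04 + 21.1×0.04 + 21.1×0.38 + 42.7×0.99 = 51.339.
Mean coefficient ᾱ = A/S = 0.5704.
Eyring denominator: −S ln(1−ᾱ) = 76.041.
V = 4.8 × 4.4 × 2.6 = 54.912 m³.
T = 0.161·V/[−S·ln(1−ᾱ)] = 0.161·54.912/76.041 = 0.12 s.

0.12 sec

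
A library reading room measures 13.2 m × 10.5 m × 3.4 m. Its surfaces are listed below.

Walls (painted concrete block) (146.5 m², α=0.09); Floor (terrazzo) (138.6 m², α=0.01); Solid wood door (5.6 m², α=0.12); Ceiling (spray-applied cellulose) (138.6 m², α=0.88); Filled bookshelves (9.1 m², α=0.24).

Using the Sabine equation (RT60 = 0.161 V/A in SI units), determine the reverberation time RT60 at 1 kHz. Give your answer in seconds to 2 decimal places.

0.54 sec

Total absorption A = 146.5×0.09 + 138.6×0.01 + 5.6×0.12 + 138.6×0.88 + 9.1×0.24
  = 13.185 + 1.386 + 0.672 + 121.968 + 2.184 = 139.395 m² sabins.
Volume V = 13.2 × 10.5 × 3.4 = 471.24 m³.
Sabine: RT60 = 0.161 × 471.24 / 139.395 = 0.54 s.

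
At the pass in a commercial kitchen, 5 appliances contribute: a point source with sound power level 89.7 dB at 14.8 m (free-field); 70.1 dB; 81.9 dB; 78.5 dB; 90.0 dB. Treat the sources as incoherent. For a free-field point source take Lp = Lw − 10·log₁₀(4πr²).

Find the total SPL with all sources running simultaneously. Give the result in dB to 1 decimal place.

90.9 dB

Source at 14.8 m: Lp = 89.7 − 10·log₁₀(4π·14.8²) = 89.7 − 10·log₁₀(2752.538) = 55.3 dB.
Σ 10^(Lᵢ/10) = 1.236e+09.
Back to dB: 10·log₁₀ Σ = 90.9 dB.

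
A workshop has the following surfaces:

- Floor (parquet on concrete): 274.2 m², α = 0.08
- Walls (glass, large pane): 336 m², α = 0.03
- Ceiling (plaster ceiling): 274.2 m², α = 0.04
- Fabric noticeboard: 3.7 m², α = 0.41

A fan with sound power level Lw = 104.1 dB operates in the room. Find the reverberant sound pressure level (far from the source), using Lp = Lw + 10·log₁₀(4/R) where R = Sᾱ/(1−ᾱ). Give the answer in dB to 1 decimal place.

93.4 dB

Σ(Sᵢαᵢ) = 274.2·0.08 + 336·0.03 + 274.2·0.04 + 3.7·0.41 = 44.501; total area S = 888.1 m².
ᾱ = 44.501/888.1 = 0.0501; R = Sᾱ/(1−ᾱ) = 44.501/(1−0.0501) = 46.848 m².
Lp = 104.1 + 10·log₁₀(4/46.848) = 104.1 + (-10.69) = 93.4 dB.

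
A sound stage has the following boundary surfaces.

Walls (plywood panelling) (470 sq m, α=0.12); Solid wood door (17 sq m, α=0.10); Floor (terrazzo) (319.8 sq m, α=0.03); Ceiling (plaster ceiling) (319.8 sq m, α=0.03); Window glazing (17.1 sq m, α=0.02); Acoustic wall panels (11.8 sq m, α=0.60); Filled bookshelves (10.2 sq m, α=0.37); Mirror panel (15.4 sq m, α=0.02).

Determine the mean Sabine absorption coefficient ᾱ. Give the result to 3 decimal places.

0.075

Total surface area S = 1181.1 sq m.
Weighted sum Σ Sα = 88.792.
ᾱ = A/S = 0.075.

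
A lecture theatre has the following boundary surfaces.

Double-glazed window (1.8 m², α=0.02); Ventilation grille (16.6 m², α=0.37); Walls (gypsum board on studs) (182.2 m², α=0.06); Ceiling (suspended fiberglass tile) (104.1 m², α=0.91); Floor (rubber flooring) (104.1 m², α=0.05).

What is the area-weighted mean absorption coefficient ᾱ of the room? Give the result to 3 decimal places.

Total surface area S = 408.8 m².
Σ(Sᵢαᵢ) = 1.8×0.02 + 16.6×0.37 + 182.2×0.06 + 104.1×0.91 + 104.1×0.05 = 117.046.
ᾱ = A/S = 0.286.

0.286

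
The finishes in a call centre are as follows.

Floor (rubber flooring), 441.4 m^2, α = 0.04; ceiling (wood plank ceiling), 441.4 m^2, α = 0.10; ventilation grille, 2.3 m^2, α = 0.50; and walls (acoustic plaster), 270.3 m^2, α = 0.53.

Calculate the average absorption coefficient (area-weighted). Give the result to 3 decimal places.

Total surface area S = 1155.4 m^2.
Σ(Sᵢαᵢ) = 441.4*0.04 + 441.4*0.10 + 2.3*0.50 + 270.3*0.53 = 206.205.
ᾱ = 206.205 / 1155.4 = 0.178.

0.178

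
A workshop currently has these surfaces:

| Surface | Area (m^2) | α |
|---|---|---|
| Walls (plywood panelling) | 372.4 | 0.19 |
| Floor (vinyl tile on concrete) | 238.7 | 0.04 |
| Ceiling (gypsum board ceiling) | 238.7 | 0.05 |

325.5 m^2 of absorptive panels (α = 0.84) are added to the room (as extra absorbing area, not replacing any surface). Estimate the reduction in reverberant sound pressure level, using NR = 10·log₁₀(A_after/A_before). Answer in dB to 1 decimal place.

Equivalent absorption area: A_before = 372.4×0.19 + 238.7×0.04 + 238.7×0.05 = 92.239 m^2.
Treatment contributes 325.5·0.84 = 273.420 sabins.
A_after = 92.239 + 273.420 = 365.659 sabins.
Reduction = 10 log₁₀(A_after/A_before) = 10 log₁₀(3.9643) = 6.0 dB.

6.0 dB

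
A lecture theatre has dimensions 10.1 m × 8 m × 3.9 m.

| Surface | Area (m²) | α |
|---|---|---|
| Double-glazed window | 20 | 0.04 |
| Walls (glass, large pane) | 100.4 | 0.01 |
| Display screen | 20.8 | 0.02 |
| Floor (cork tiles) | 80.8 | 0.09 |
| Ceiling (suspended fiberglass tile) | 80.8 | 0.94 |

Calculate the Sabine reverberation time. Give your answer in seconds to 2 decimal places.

Summing Sᵢαᵢ: 0.800 + 1.004 + 0.416 + 7.272 + 75.952 → A = 85.444 sabins.
Room volume: 315.12 m³.
RT60 = 0.161 · V / A = 0.161 × 315.12 / 85.444 = 0.59 s.

0.59 sec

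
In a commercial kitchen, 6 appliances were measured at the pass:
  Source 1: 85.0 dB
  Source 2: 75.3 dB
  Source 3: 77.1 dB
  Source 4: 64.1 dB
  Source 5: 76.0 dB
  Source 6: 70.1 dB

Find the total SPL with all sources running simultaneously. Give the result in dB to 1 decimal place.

86.6 dB

Converting to relative power and adding: 10^(85.0/10) + 10^(75.3/10) + 10^(77.1/10) + 10^(64.1/10) + 10^(76.0/10) + 10^(70.1/10) = 4.54e+08.
Combined level = 10 log₁₀(4.54e+08) = 86.6 dB.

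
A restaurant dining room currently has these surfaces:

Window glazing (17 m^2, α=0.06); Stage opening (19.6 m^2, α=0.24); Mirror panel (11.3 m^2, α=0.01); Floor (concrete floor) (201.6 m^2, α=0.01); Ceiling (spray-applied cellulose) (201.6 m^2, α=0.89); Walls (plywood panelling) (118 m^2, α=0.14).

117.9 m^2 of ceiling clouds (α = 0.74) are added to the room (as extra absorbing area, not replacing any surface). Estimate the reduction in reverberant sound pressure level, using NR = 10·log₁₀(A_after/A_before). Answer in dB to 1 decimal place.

1.5 dB

A_before = Σ Sᵢαᵢ = 17×0.06 + 19.6×0.24 + 11.3×0.01 + 201.6×0.01 + 201.6×0.89 + 118×0.14 = 203.797 sabins.
Added absorption = 117.9 × 0.74 = 87.246 sabins.
New total A_after = 291.043 sabins.
NR = 10·log₁₀(291.043/203.797) = 1.5 dB.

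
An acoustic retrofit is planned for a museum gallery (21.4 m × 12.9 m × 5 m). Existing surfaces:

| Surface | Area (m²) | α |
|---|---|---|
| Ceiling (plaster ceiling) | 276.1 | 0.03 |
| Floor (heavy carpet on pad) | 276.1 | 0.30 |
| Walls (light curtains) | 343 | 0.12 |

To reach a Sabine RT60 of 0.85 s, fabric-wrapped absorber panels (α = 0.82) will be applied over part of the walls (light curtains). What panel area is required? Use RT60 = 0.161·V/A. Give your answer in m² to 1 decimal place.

184.5

Total absorption A₁ = 276.1×0.03 + 276.1×0.30 + 343×0.12
  = 8.283 + 82.830 + 41.160 = 132.273 m² sabins.
V = 1380.3 m³. Target absorption A₂ = 0.161 × 1380.3 / 0.85 = 261.445 sabins.
ΔA needed = 261.445 − 132.273 = 129.172 sabins.
Net gain per m²: Δα = 0.82 − 0.12 = 0.70.
Panel area = 129.172 / 0.70 = 184.5 m².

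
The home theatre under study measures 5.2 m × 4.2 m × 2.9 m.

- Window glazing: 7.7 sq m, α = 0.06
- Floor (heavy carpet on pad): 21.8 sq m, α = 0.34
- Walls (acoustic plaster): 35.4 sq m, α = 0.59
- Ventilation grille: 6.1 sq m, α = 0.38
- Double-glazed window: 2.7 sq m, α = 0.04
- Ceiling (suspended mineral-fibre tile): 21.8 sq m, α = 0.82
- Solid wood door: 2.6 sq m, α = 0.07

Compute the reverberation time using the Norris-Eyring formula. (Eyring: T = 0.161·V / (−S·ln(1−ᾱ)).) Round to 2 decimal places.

0.15 s

S = Σ Sᵢ = 98.1 sq m.
Absorption A = 7.7·0.06 + 21.8·0.34 + 35.4·0.59 + 6.1·0.38 + 2.7·0.04 + 21.8·0.82 + 2.6·0.07 = 49.244 sabins.
Mean coefficient ᾱ = A/S = 0.5020.
−S·ln(1−ᾱ) = −98.1 × ln(1 − 0.5020) = 68.391.
V = 5.2 × 4.2 × 2.9 = 63.336 m³.
RT60 = 0.161 × 63.336 / 68.391 = 0.15 s.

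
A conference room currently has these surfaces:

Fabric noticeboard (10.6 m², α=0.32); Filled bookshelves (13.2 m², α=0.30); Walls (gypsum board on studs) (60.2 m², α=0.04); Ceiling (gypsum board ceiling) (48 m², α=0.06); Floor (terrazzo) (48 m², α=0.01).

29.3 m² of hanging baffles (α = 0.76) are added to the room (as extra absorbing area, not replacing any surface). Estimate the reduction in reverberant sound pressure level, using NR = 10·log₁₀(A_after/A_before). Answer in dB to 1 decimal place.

4.3 dB

A_before = Σ Sᵢαᵢ = 10.6·0.32 + 13.2·0.30 + 60.2·0.04 + 48·0.06 + 48·0.01 = 13.120 sabins.
Added absorption = 29.3 × 0.76 = 22.268 sabins.
A_after = 13.120 + 22.268 = 35.388 sabins.
NR = 10·log₁₀(35.388/13.120) = 4.3 dB.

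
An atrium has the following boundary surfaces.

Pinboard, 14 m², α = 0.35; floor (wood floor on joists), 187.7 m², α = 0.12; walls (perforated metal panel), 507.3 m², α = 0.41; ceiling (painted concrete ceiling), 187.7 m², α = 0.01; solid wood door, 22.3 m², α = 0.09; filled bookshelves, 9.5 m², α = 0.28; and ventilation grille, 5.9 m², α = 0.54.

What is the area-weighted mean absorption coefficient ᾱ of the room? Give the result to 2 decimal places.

0.26

Total surface area S = 934.4 m².
Σ(Sᵢαᵢ) = 14×0.35 + 187.7×0.12 + 507.3×0.41 + 187.7×0.01 + 22.3×0.09 + 9.5×0.28 + 5.9×0.54 = 245.147.
ᾱ = 245.147 / 934.4 = 0.26.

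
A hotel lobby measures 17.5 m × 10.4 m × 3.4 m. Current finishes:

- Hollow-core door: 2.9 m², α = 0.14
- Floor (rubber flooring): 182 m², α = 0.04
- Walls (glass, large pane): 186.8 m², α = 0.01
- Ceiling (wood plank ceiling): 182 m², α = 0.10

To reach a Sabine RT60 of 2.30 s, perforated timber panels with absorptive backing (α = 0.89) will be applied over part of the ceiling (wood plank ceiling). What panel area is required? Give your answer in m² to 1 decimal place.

Equivalent absorption area: A₁ = 2.9·0.14 + 182·0.04 + 186.8·0.01 + 182·0.10 = 27.754 m².
Required A₂ = 0.161·618.8/2.30 = 43.316 sabins.
Absorption to add: 43.316 − 27.754 = 15.562 sabins.
Net gain per m²: Δα = 0.89 − 0.10 = 0.79.
Area = ΔA/Δα = 15.562/0.79 = 19.7 m².

19.7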